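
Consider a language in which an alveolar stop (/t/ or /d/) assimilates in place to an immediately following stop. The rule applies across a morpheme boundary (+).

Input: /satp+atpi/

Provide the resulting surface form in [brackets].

/t/ before /p/ (labial) → [p]
/t/ before /p/ (labial) → [p]

[sapp+appi]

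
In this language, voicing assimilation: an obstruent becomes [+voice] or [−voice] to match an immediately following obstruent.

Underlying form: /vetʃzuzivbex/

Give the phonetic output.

/tʃ/ before /z/ (voiced) → [dʒ]

[vedʒzuzivbex]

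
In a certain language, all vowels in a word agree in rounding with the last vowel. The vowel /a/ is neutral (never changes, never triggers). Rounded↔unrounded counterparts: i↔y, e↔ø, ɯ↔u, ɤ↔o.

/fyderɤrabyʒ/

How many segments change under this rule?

2

/e/ harmonizes with /y/ ([+round]) → [ø]
/ɤ/ harmonizes with /y/ ([+round]) → [o]
2 segments change.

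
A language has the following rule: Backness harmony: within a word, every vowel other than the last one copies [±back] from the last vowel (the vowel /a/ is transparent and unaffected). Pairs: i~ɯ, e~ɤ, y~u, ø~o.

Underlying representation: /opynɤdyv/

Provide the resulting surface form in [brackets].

[øpynedyv]

/o/ harmonizes with /y/ ([-back]) → [ø]
/ɤ/ harmonizes with /y/ ([-back]) → [e]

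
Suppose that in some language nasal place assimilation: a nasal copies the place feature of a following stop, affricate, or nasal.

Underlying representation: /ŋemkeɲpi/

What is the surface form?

/m/ before /k/ (velar) → [ŋ]
/ɲ/ before /p/ (labial) → [m]

[ŋeŋkempi]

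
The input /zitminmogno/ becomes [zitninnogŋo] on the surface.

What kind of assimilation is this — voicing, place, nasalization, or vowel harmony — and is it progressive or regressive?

place assimilation, progressive

/m/→[n] /m/→[n] /n/→[ŋ].
Each target copies a feature from the preceding segment, so the direction is progressive.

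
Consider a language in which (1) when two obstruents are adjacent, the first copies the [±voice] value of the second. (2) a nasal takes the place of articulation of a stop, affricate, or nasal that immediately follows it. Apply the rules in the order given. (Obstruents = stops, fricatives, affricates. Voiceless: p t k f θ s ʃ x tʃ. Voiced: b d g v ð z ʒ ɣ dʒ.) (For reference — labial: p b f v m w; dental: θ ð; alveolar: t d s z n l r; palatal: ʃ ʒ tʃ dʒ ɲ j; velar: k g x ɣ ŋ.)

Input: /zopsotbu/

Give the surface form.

Rule 1: /t/ before /b/ (voiced) → [d]
After rule 1: zopsodbu
Rule 2: no segment meets the rule's conditions; no change.

[zopsodbu]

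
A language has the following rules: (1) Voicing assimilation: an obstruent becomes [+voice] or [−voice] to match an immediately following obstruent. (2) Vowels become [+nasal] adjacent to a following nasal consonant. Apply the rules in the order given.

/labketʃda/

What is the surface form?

[lapkedʒda]

Rule 1: /b/ before /k/ (voiceless) → [p]
Rule 1: /tʃ/ before /d/ (voiced) → [dʒ]
After rule 1: lapkedʒda
Rule 2: no segment meets the rule's conditions; no change.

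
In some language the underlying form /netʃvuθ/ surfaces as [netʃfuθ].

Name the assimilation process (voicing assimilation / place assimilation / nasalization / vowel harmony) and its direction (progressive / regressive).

voicing assimilation, progressive

/v/→[f].
Each target copies a feature from the preceding segment, so the direction is progressive.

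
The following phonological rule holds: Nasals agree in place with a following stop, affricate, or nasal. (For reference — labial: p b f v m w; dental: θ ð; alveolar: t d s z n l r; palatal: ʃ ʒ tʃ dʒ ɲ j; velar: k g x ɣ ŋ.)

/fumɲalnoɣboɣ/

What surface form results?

[fuɲɲalnoɣboɣ]

/m/ before /ɲ/ (palatal) → [ɲ]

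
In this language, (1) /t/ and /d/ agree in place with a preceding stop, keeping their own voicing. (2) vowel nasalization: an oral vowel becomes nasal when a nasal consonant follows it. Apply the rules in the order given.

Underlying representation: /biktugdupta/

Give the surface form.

Rule 1: /t/ after /k/ (velar) → [k]
Rule 1: /d/ after /g/ (velar) → [g]
Rule 1: /t/ after /p/ (labial) → [p]
After rule 1: bikkugguppa
Rule 2: no segment meets the rule's conditions; no change.

[bikkugguppa]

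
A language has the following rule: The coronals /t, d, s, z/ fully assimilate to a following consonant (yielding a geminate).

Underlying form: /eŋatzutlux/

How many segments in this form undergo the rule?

/t/ before /z/ → [z] (total assimilation)
/t/ before /l/ → [l] (total assimilation)
2 segments change.

2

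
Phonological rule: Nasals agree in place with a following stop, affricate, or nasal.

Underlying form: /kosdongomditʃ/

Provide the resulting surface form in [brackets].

/n/ before /g/ (velar) → [ŋ]
/m/ before /d/ (alveolar) → [n]

[kosdoŋgonditʃ]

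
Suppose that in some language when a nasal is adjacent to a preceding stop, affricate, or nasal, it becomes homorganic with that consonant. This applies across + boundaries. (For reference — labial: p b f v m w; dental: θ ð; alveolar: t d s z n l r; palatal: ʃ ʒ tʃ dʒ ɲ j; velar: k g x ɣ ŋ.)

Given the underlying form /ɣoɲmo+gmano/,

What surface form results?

[ɣoɲɲo+gŋano]

/m/ after /ɲ/ (palatal) → [ɲ]
/m/ after /g/ (velar) → [ŋ]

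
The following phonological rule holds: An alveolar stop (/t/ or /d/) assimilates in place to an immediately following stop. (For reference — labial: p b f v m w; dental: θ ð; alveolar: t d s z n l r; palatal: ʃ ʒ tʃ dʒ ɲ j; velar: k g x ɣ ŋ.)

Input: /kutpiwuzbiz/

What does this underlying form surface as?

[kuppiwuzbiz]

/t/ before /p/ (labial) → [p]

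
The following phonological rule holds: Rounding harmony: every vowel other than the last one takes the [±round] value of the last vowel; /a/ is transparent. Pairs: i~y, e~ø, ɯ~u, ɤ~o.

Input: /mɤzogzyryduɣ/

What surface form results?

/ɤ/ harmonizes with /u/ ([+round]) → [o]

[mozogzyryduɣ]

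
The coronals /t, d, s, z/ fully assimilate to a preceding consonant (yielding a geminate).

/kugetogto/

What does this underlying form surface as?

[kugetoggo]

/t/ after /g/ → [g] (total assimilation)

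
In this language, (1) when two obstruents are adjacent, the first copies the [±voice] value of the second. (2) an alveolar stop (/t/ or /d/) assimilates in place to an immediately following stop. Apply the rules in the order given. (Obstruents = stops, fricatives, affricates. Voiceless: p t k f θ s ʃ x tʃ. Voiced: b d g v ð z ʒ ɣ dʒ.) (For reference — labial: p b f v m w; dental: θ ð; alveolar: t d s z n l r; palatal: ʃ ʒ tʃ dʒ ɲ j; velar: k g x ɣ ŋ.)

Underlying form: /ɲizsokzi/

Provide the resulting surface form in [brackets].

[ɲissogzi]

Rule 1: /z/ before /s/ (voiceless) → [s]
Rule 1: /k/ before /z/ (voiced) → [g]
After rule 1: ɲissogzi
Rule 2: no segment meets the rule's conditions; no change.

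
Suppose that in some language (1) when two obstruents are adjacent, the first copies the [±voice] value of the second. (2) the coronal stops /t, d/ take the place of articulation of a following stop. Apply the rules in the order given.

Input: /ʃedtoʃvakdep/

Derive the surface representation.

[ʃettoʒvagdep]

Rule 1: /d/ before /t/ (voiceless) → [t]
Rule 1: /ʃ/ before /v/ (voiced) → [ʒ]
Rule 1: /k/ before /d/ (voiced) → [g]
After rule 1: ʃettoʒvagdep
Rule 2: no segment meets the rule's conditions; no change.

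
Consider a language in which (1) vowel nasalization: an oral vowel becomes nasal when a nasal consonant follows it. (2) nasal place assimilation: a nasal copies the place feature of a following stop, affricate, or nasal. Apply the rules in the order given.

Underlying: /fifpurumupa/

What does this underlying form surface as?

Rule 1: /u/ before nasal /m/ → [ũ]
After rule 1: fifpurũmupa
Rule 2: no segment meets the rule's conditions; no change.

[fifpurũmupa]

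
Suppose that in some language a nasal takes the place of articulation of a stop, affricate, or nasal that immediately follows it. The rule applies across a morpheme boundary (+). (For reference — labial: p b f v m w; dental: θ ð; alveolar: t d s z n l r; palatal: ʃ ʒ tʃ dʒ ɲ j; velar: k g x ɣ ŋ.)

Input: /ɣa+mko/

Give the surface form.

/m/ before /k/ (velar) → [ŋ]

[ɣa+ŋko]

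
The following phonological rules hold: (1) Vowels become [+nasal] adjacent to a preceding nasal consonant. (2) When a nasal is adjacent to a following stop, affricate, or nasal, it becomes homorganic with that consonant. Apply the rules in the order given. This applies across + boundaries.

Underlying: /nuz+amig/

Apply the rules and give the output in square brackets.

[nũz+amĩg]

Rule 1: /u/ after nasal /n/ → [ũ]
Rule 1: /i/ after nasal /m/ → [ĩ]
After rule 1: nũz+amĩg
Rule 2: no segment meets the rule's conditions; no change.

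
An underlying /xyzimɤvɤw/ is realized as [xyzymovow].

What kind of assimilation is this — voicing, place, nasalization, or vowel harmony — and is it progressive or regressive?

/i/→[y] /ɤ/→[o] /ɤ/→[o].
Vowels agree with the first vowel, so the harmony is progressive.

vowel harmony, progressive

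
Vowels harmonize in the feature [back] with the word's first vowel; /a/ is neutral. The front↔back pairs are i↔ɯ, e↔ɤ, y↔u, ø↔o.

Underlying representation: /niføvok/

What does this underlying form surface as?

[niføvøk]

/o/ harmonizes with /i/ ([-back]) → [ø]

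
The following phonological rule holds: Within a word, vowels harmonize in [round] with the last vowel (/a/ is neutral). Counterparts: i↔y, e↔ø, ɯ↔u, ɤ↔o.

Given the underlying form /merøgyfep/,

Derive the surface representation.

/ø/ harmonizes with /e/ ([-round]) → [e]
/y/ harmonizes with /e/ ([-round]) → [i]

[meregifep]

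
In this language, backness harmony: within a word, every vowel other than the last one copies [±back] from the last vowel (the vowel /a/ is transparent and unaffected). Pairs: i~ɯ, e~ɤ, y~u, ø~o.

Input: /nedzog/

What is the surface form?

/e/ harmonizes with /o/ ([+back]) → [ɤ]

[nɤdzog]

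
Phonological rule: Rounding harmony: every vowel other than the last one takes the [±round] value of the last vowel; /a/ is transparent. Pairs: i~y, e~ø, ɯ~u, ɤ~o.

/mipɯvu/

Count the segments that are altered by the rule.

2

/i/ harmonizes with /u/ ([+round]) → [y]
/ɯ/ harmonizes with /u/ ([+round]) → [u]
2 segments change.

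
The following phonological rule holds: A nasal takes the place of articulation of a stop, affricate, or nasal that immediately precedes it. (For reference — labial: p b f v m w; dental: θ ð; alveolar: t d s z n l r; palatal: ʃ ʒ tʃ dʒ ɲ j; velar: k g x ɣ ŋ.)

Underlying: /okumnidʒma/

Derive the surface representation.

[okummidʒɲa]

/n/ after /m/ (labial) → [m]
/m/ after /dʒ/ (palatal) → [ɲ]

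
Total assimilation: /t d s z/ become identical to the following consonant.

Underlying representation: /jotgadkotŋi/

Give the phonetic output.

/t/ before /g/ → [g] (total assimilation)
/d/ before /k/ → [k] (total assimilation)
/t/ before /ŋ/ → [ŋ] (total assimilation)

[joggakkoŋŋi]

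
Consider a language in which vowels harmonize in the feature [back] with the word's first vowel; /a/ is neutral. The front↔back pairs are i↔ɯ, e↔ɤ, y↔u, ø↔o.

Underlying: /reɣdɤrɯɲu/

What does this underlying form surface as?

[reɣderiɲy]

/ɤ/ harmonizes with /e/ ([-back]) → [e]
/ɯ/ harmonizes with /e/ ([-back]) → [i]
/u/ harmonizes with /e/ ([-back]) → [y]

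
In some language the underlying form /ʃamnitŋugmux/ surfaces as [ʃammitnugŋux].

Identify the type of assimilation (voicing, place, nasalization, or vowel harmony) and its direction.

place assimilation, progressive

/n/→[m] /ŋ/→[n] /m/→[ŋ].
Each target copies a feature from the preceding segment, so the direction is progressive.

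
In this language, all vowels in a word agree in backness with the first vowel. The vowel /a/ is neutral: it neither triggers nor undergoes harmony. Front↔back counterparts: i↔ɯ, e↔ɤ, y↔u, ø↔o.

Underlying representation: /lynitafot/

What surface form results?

[lynitaføt]

/o/ harmonizes with /y/ ([-back]) → [ø]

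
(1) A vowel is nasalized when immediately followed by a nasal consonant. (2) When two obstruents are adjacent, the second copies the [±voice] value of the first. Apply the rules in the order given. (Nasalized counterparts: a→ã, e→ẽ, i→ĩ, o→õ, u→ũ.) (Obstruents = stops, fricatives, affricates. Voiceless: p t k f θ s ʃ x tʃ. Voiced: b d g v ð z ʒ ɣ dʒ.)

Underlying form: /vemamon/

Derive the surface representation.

Rule 1: /e/ before nasal /m/ → [ẽ]
Rule 1: /a/ before nasal /m/ → [ã]
Rule 1: /o/ before nasal /n/ → [õ]
After rule 1: vẽmãmõn
Rule 2: no segment meets the rule's conditions; no change.

[vẽmãmõn]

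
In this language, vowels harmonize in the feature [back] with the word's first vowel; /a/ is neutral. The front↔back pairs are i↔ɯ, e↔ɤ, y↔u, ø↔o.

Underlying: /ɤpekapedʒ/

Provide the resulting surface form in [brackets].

/e/ harmonizes with /ɤ/ ([+back]) → [ɤ]
/e/ harmonizes with /ɤ/ ([+back]) → [ɤ]

[ɤpɤkapɤdʒ]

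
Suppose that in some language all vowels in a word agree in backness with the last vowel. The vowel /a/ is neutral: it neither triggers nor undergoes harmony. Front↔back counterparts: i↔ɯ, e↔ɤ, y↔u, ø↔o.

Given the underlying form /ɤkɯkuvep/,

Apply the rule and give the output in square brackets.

/ɤ/ harmonizes with /e/ ([-back]) → [e]
/ɯ/ harmonizes with /e/ ([-back]) → [i]
/u/ harmonizes with /e/ ([-back]) → [y]

[ekikyvep]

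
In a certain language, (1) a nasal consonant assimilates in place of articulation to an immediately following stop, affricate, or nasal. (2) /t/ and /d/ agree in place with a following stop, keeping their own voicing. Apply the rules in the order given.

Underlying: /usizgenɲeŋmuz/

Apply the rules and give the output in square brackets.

Rule 1: /n/ before /ɲ/ (palatal) → [ɲ]
Rule 1: /ŋ/ before /m/ (labial) → [m]
After rule 1: usizgeɲɲemmuz
Rule 2: no segment meets the rule's conditions; no change.

[usizgeɲɲemmuz]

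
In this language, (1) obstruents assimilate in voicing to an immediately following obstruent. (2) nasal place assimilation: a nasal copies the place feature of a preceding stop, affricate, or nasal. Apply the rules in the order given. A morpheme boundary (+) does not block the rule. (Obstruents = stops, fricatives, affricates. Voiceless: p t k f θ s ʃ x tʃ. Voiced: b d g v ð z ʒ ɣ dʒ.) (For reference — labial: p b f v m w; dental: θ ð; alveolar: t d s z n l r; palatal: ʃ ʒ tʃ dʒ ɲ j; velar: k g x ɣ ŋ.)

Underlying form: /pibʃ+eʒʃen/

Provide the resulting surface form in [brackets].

[pipʃ+eʃʃen]

Rule 1: /b/ before /ʃ/ (voiceless) → [p]
Rule 1: /ʒ/ before /ʃ/ (voiceless) → [ʃ]
After rule 1: pipʃ+eʃʃen
Rule 2: no segment meets the rule's conditions; no change.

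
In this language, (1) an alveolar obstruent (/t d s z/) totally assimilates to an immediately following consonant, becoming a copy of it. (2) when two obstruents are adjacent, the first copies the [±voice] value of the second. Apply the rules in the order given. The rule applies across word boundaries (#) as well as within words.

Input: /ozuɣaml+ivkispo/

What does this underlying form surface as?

Rule 1: /s/ before /p/ → [p] (total assimilation)
After rule 1: ozuɣaml+ivkippo
Rule 2: /v/ before /k/ (voiceless) → [f]

[ozuɣaml+ifkippo]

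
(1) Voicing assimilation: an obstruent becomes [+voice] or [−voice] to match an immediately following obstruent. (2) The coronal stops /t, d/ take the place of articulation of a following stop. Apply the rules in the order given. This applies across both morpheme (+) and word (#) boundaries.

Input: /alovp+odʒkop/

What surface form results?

[alofp+otʃkop]

Rule 1: /v/ before /p/ (voiceless) → [f]
Rule 1: /dʒ/ before /k/ (voiceless) → [tʃ]
After rule 1: alofp+otʃkop
Rule 2: no segment meets the rule's conditions; no change.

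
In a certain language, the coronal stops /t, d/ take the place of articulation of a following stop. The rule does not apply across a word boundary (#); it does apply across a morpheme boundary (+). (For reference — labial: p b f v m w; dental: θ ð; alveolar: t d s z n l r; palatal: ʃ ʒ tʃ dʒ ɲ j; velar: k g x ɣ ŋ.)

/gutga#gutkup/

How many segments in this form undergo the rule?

/t/ before /g/ (velar) → [k]
/t/ before /k/ (velar) → [k]
2 segments change.

2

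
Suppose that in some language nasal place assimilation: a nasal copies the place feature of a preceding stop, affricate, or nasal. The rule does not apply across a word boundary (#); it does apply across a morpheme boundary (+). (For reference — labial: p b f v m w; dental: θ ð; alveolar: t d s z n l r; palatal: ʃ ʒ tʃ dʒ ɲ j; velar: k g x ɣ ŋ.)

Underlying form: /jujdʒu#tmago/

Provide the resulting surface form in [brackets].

[jujdʒu#tnago]

/m/ after /t/ (alveolar) → [n]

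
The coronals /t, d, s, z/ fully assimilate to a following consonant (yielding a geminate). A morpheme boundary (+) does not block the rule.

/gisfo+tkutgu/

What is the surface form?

[giffo+kkuggu]

/s/ before /f/ → [f] (total assimilation)
/t/ before /k/ → [k] (total assimilation)
/t/ before /g/ → [g] (total assimilation)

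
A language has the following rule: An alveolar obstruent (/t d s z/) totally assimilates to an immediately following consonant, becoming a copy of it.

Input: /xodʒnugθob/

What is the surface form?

[xodʒnugθob]

no segment meets the rule's conditions; no change.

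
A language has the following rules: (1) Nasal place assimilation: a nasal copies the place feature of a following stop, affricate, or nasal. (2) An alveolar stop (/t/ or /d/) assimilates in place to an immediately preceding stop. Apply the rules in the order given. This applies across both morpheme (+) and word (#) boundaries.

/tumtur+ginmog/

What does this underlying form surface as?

[tuntur+gimmog]

Rule 1: /m/ before /t/ (alveolar) → [n]
Rule 1: /n/ before /m/ (labial) → [m]
After rule 1: tuntur+gimmog
Rule 2: no segment meets the rule's conditions; no change.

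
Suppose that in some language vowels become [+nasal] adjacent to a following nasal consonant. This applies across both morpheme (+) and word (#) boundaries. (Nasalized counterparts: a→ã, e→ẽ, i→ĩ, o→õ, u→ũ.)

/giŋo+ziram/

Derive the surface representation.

[gĩŋo+zirãm]

/i/ before nasal /ŋ/ → [ĩ]
/a/ before nasal /m/ → [ã]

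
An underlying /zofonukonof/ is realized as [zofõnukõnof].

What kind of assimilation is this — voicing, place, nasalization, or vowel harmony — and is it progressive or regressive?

/o/→[õ] /o/→[õ].
Each target copies a feature from the following segment, so the direction is regressive.

nasalization, regressive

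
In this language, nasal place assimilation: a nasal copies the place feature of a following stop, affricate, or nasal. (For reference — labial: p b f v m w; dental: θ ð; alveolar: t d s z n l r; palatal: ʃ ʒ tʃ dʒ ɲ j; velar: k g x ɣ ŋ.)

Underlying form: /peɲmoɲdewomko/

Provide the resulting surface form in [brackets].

/ɲ/ before /m/ (labial) → [m]
/ɲ/ before /d/ (alveolar) → [n]
/m/ before /k/ (velar) → [ŋ]

[pemmondewoŋko]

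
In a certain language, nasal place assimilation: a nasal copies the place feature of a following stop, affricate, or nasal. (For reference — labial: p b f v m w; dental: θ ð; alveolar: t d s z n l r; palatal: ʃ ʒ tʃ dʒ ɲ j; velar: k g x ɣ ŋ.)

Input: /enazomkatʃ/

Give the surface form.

[enazoŋkatʃ]

/m/ before /k/ (velar) → [ŋ]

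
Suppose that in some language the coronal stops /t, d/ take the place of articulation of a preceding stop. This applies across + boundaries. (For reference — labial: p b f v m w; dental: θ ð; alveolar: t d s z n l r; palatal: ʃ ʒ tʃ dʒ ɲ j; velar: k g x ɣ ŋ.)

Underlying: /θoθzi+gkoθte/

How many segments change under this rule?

0

No segment meets the rule's conditions.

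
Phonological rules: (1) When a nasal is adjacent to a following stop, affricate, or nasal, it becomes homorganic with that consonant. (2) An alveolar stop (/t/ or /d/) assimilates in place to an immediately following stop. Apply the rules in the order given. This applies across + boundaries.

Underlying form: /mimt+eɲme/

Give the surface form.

Rule 1: /m/ before /t/ (alveolar) → [n]
Rule 1: /ɲ/ before /m/ (labial) → [m]
After rule 1: mint+emme
Rule 2: no segment meets the rule's conditions; no change.

[mint+emme]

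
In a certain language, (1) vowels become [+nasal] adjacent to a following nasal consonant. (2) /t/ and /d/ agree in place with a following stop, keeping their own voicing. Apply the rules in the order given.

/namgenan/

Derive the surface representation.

Rule 1: /a/ before nasal /m/ → [ã]
Rule 1: /e/ before nasal /n/ → [ẽ]
Rule 1: /a/ before nasal /n/ → [ã]
After rule 1: nãmgẽnãn
Rule 2: no segment meets the rule's conditions; no change.

[nãmgẽnãn]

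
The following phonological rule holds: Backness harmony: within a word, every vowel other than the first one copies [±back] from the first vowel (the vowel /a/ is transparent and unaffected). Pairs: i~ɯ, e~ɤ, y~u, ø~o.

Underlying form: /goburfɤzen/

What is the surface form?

[goburfɤzɤn]

/e/ harmonizes with /o/ ([+back]) → [ɤ]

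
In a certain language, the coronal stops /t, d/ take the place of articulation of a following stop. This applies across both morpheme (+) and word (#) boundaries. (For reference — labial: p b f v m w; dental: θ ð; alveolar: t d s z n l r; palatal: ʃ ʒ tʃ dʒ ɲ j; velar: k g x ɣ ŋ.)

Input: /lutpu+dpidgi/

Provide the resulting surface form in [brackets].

[luppu+bpiggi]

/t/ before /p/ (labial) → [p]
/d/ before /p/ (labial) → [b]
/d/ before /g/ (velar) → [g]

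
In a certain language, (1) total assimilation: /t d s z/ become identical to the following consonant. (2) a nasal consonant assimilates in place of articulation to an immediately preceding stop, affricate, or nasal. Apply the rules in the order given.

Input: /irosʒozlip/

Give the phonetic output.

Rule 1: /s/ before /ʒ/ → [ʒ] (total assimilation)
Rule 1: /z/ before /l/ → [l] (total assimilation)
After rule 1: iroʒʒollip
Rule 2: no segment meets the rule's conditions; no change.

[iroʒʒollip]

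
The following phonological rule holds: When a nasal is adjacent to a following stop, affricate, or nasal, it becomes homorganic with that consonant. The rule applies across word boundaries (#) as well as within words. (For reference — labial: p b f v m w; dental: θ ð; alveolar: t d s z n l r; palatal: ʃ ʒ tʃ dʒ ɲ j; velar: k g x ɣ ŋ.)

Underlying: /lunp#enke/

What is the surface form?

/n/ before /p/ (labial) → [m]
/n/ before /k/ (velar) → [ŋ]

[lump#eŋke]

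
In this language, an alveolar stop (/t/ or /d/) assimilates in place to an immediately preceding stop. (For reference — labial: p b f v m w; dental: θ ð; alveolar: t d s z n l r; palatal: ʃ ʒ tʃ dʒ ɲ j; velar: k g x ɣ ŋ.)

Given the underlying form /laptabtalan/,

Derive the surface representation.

/t/ after /p/ (labial) → [p]
/t/ after /b/ (labial) → [p]

[lappabpalan]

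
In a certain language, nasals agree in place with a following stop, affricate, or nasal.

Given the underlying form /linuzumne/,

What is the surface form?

[linuzunne]

/m/ before /n/ (alveolar) → [n]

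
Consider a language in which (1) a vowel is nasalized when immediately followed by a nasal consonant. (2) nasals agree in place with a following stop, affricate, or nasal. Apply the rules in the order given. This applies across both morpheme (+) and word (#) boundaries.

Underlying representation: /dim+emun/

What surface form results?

[dĩm+ẽmũn]

Rule 1: /i/ before nasal /m/ → [ĩ]
Rule 1: /e/ before nasal /m/ → [ẽ]
Rule 1: /u/ before nasal /n/ → [ũ]
After rule 1: dĩm+ẽmũn
Rule 2: no segment meets the rule's conditions; no change.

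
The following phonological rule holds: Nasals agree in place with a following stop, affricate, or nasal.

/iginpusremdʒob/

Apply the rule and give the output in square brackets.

[igimpusreɲdʒob]

/n/ before /p/ (labial) → [m]
/m/ before /dʒ/ (palatal) → [ɲ]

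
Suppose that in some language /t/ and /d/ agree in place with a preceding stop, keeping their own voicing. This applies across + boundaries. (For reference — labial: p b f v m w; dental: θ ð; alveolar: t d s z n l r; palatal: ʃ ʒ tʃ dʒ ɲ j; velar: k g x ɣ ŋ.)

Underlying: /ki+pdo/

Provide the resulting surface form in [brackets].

[ki+pbo]

/d/ after /p/ (labial) → [b]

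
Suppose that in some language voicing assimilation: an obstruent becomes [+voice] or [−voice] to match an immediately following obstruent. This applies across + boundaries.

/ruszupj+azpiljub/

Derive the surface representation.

[ruzzupj+aspiljub]

/s/ before /z/ (voiced) → [z]
/z/ before /p/ (voiceless) → [s]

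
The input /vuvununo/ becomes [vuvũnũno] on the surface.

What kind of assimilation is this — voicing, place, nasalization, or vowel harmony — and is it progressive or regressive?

/u/→[ũ] /u/→[ũ].
Each target copies a feature from the following segment, so the direction is regressive.

nasalization, regressive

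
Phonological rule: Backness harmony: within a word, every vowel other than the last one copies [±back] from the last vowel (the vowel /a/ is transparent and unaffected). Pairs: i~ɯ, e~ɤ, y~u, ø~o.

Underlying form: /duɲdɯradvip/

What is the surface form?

[dyɲdiradvip]

/u/ harmonizes with /i/ ([-back]) → [y]
/ɯ/ harmonizes with /i/ ([-back]) → [i]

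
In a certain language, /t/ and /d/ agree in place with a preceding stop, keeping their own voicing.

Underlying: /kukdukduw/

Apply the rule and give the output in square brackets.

/d/ after /k/ (velar) → [g]
/d/ after /k/ (velar) → [g]

[kukgukguw]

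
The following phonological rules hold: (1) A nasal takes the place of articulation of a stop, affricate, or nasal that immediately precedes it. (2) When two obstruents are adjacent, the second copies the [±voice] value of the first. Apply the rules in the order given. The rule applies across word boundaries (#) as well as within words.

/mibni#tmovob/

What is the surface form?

[mibmi#tnovob]

Rule 1: /n/ after /b/ (labial) → [m]
Rule 1: /m/ after /t/ (alveolar) → [n]
After rule 1: mibmi#tnovob
Rule 2: no segment meets the rule's conditions; no change.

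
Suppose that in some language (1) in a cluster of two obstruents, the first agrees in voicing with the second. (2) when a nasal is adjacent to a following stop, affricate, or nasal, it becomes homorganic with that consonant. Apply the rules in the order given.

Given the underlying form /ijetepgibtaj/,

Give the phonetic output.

Rule 1: /p/ before /g/ (voiced) → [b]
Rule 1: /b/ before /t/ (voiceless) → [p]
After rule 1: ijetebgiptaj
Rule 2: no segment meets the rule's conditions; no change.

[ijetebgiptaj]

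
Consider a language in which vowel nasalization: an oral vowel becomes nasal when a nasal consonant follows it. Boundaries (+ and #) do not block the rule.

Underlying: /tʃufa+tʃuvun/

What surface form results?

[tʃufa+tʃuvũn]

/u/ before nasal /n/ → [ũ]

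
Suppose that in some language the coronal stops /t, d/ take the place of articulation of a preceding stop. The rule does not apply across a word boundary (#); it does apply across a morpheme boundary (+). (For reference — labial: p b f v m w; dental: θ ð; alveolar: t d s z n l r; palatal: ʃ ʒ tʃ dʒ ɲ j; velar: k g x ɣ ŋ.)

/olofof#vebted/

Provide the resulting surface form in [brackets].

/t/ after /b/ (labial) → [p]

[olofof#vebped]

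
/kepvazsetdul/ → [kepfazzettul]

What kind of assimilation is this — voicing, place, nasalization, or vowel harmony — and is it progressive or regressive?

/v/→[f] /s/→[z] /d/→[t].
Each target copies a feature from the preceding segment, so the direction is progressive.

voicing assimilation, progressive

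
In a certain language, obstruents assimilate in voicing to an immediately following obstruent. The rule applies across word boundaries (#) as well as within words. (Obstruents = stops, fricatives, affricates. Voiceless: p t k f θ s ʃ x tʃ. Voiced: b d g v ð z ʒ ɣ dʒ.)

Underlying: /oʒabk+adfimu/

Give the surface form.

/b/ before /k/ (voiceless) → [p]
/d/ before /f/ (voiceless) → [t]

[oʒapk+atfimu]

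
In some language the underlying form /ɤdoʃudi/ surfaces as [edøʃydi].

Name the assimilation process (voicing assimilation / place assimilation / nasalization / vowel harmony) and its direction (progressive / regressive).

/ɤ/→[e] /o/→[ø] /u/→[y].
Vowels agree with the last vowel, so the harmony is regressive.

vowel harmony, regressive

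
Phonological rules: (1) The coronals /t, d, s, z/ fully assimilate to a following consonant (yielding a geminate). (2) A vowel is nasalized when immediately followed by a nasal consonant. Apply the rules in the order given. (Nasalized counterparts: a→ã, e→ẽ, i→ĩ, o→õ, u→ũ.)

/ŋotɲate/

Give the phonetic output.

[ŋõɲɲate]

Rule 1: /t/ before /ɲ/ → [ɲ] (total assimilation)
After rule 1: ŋoɲɲate
Rule 2: /o/ before nasal /ɲ/ → [õ]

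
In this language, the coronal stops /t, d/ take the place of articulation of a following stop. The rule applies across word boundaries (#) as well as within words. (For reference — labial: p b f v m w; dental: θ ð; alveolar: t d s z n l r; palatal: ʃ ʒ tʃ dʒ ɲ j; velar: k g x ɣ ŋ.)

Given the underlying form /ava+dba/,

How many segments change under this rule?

/d/ before /b/ (labial) → [b]
1 segment changes.

1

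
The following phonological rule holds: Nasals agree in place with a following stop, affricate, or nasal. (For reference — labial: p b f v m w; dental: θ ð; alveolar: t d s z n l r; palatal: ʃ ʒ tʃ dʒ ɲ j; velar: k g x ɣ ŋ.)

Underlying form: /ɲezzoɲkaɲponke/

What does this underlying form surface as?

/ɲ/ before /k/ (velar) → [ŋ]
/ɲ/ before /p/ (labial) → [m]
/n/ before /k/ (velar) → [ŋ]

[ɲezzoŋkampoŋke]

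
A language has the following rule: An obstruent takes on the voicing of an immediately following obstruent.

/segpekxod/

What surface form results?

/g/ before /p/ (voiceless) → [k]

[sekpekxod]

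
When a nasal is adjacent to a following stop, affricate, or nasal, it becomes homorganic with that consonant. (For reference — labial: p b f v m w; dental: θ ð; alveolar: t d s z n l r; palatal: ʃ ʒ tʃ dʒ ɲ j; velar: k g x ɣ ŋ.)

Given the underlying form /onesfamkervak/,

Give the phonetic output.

/m/ before /k/ (velar) → [ŋ]

[onesfaŋkervak]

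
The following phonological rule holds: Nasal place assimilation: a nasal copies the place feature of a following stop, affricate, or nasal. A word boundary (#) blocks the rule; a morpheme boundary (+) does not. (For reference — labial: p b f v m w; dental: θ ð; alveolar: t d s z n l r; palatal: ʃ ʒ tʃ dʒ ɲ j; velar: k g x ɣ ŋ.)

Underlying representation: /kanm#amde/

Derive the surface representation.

/n/ before /m/ (labial) → [m]
/m/ before /d/ (alveolar) → [n]

[kamm#ande]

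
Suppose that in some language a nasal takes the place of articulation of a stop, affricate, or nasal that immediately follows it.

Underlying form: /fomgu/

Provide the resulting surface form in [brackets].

[foŋgu]

/m/ before /g/ (velar) → [ŋ]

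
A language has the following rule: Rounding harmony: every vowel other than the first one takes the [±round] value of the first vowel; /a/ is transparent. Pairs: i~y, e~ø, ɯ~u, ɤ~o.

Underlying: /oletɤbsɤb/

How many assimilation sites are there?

/e/ harmonizes with /o/ ([+round]) → [ø]
/ɤ/ harmonizes with /o/ ([+round]) → [o]
/ɤ/ harmonizes with /o/ ([+round]) → [o]
3 segments change.

3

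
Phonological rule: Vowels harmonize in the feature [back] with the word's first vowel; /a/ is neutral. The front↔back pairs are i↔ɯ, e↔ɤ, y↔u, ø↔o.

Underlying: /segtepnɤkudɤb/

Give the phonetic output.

[segtepnekydeb]

/ɤ/ harmonizes with /e/ ([-back]) → [e]
/u/ harmonizes with /e/ ([-back]) → [y]
/ɤ/ harmonizes with /e/ ([-back]) → [e]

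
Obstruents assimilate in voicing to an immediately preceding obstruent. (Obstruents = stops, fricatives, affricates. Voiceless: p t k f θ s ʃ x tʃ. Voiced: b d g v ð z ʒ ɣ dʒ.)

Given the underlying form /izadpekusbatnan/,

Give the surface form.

/p/ after /d/ (voiced) → [b]
/b/ after /s/ (voiceless) → [p]

[izadbekuspatnan]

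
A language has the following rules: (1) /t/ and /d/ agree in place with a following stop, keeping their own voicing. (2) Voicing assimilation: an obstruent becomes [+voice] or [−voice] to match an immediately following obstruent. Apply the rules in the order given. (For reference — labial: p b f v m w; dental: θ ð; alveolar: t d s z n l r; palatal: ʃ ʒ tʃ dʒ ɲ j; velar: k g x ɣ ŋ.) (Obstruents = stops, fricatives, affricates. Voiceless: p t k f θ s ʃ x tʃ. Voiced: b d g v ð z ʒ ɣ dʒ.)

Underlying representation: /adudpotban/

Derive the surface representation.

Rule 1: /d/ before /p/ (labial) → [b]
Rule 1: /t/ before /b/ (labial) → [p]
After rule 1: adubpopban
Rule 2: /b/ before /p/ (voiceless) → [p]
Rule 2: /p/ before /b/ (voiced) → [b]

[aduppobban]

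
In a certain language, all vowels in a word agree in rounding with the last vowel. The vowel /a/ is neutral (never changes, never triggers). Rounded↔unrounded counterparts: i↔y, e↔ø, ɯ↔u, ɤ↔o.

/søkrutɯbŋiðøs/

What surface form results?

[søkrutubŋyðøs]

/ɯ/ harmonizes with /ø/ ([+round]) → [u]
/i/ harmonizes with /ø/ ([+round]) → [y]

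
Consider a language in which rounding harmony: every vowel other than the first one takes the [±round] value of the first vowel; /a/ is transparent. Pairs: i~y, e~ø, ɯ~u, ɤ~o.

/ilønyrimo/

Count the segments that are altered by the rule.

/ø/ harmonizes with /i/ ([-round]) → [e]
/y/ harmonizes with /i/ ([-round]) → [i]
/o/ harmonizes with /i/ ([-round]) → [ɤ]
3 segments change.

3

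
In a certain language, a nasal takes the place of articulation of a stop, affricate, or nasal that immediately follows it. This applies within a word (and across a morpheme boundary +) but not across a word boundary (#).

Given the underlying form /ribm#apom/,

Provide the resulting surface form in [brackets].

no segment meets the rule's conditions; no change.

[ribm#apom]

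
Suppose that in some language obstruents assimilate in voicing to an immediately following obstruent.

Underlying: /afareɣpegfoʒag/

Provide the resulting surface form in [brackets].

[afarexpekfoʒag]

/ɣ/ before /p/ (voiceless) → [x]
/g/ before /f/ (voiceless) → [k]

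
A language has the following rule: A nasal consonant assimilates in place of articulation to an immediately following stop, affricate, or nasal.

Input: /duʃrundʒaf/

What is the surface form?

/n/ before /dʒ/ (palatal) → [ɲ]

[duʃruɲdʒaf]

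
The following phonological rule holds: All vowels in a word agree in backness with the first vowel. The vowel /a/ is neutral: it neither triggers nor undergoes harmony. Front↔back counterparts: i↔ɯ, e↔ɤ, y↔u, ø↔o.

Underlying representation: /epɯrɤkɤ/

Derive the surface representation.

/ɯ/ harmonizes with /e/ ([-back]) → [i]
/ɤ/ harmonizes with /e/ ([-back]) → [e]
/ɤ/ harmonizes with /e/ ([-back]) → [e]

[epireke]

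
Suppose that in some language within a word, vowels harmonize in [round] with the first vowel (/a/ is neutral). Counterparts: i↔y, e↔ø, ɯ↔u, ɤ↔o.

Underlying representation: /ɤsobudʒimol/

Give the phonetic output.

/o/ harmonizes with /ɤ/ ([-round]) → [ɤ]
/u/ harmonizes with /ɤ/ ([-round]) → [ɯ]
/o/ harmonizes with /ɤ/ ([-round]) → [ɤ]

[ɤsɤbɯdʒimɤl]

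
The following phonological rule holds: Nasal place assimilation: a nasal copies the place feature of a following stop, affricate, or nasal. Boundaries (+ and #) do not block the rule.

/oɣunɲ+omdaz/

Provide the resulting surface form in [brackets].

/n/ before /ɲ/ (palatal) → [ɲ]
/m/ before /d/ (alveolar) → [n]

[oɣuɲɲ+ondaz]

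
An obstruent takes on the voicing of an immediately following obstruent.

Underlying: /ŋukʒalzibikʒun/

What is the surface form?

/k/ before /ʒ/ (voiced) → [g]
/k/ before /ʒ/ (voiced) → [g]

[ŋugʒalzibigʒun]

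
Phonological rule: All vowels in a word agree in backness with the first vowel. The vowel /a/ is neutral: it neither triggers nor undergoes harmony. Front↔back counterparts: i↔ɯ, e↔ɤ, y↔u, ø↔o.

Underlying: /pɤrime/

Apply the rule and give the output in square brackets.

/i/ harmonizes with /ɤ/ ([+back]) → [ɯ]
/e/ harmonizes with /ɤ/ ([+back]) → [ɤ]

[pɤrɯmɤ]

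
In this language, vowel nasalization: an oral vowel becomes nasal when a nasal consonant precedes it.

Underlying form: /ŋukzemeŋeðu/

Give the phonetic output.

/u/ after nasal /ŋ/ → [ũ]
/e/ after nasal /m/ → [ẽ]
/e/ after nasal /ŋ/ → [ẽ]

[ŋũkzemẽŋẽðu]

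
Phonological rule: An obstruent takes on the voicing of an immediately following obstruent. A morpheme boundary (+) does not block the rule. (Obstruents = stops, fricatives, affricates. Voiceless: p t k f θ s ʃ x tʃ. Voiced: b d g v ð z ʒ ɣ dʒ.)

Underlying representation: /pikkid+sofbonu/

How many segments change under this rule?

2

/d/ before /s/ (voiceless) → [t]
/f/ before /b/ (voiced) → [v]
2 segments change.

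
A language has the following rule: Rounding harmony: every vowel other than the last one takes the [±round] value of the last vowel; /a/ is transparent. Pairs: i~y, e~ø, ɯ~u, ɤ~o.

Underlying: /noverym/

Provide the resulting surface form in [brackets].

/e/ harmonizes with /y/ ([+round]) → [ø]

[novørym]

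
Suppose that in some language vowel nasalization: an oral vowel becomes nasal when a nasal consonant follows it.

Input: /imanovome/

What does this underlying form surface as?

/i/ before nasal /m/ → [ĩ]
/a/ before nasal /n/ → [ã]
/o/ before nasal /m/ → [õ]

[ĩmãnovõme]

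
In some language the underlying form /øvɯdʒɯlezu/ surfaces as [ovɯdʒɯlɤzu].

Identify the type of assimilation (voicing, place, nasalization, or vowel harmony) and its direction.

/ø/→[o] /e/→[ɤ].
Vowels agree with the last vowel, so the harmony is regressive.

vowel harmony, regressive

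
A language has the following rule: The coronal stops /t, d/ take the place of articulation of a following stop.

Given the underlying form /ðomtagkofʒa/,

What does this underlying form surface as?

[ðomtagkofʒa]

no segment meets the rule's conditions; no change.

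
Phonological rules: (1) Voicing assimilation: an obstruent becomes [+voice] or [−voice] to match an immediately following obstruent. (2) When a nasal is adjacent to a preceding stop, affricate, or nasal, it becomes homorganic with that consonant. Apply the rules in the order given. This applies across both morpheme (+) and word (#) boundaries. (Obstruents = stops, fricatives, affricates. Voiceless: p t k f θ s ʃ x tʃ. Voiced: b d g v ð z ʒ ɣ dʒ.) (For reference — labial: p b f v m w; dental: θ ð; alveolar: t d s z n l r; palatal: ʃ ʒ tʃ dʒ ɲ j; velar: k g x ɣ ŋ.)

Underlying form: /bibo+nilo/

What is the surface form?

[bibo+nilo]

Rule 1: no segment meets the rule's conditions; no change.
After rule 1: bibo+nilo
Rule 2: no segment meets the rule's conditions; no change.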